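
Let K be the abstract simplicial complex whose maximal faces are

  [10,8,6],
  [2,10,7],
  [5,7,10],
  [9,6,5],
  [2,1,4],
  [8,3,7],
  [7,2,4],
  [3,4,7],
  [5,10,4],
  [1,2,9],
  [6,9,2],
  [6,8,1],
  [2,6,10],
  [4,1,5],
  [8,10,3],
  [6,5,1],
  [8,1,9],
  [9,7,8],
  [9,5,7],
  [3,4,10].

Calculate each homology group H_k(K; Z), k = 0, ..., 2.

Order the vertices as 1 < 2 < 3 < 4 < 5 < 6 < 7 < 8 < 9 < 10. Listing each simplex with vertices in this order, K has dimension 2 with simplices:

  0-simplices (10): [1], [2], [3], [4], [5], [6], [7], [8], [9], [10]
  1-simplices (30): (30 of them)
  2-simplices (20): (20 of them)

Hence C_0 ≅ Z^10, C_1 ≅ Z^30, C_2 ≅ Z^20.

Boundary ∂_1: C_1 → C_0 sends each edge [p,q] (with p < q) to q − p. For instance
  ∂[4,10] = [10] − [4].
This gives a 10×30 integer matrix of rank 9; reducing to Smith normal form yields diagonal entries (1,1,1,1,1,1,1,1,1).

The boundary map ∂_2: C_2 → C_1 acts by ∂[p,q,r] = [q,r] − [p,r] + [p,q]. For instance
  ∂[5,6,9] = [6,9] − [5,9] + [5,6],
  ∂[3,7,8] = [7,8] − [3,8] + [3,7].
The resulting 30×20 matrix has rank 20, and its Smith normal form has invariant factors (1,1,1,1,1,1,1,1,1,1,1,1,1,1,1,1,1,1,1,2).

From H_k ≅ ker(∂_k) / im(∂_{k+1}) we obtain:

  H_0: rank C_0 − rank ∂_1 = 10 − 9 = 1, and the invariant factors of ∂_1 are all 1, so H_0 ≅ Z.
  H_1: rank ker ∂_1 − rank ∂_2 = (30 − 9) − 20 = 1, and ∂_2 has invariant factor 2 > 1, so H_1 ≅ Z ⊕ Z_2.
  H_2: rank ker ∂_2 − rank ∂_3 = (20 − 20) − 0 = 0, and there is no ∂_3, so H_2 ≅ 0.

H_0 ≅ Z,  H_1 ≅ Z ⊕ Z_2,  H_2 = 0.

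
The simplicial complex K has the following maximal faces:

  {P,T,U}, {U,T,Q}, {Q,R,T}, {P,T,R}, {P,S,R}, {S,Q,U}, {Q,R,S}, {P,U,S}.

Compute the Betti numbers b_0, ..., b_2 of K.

b_0 = 1, b_1 = 0, b_2 = 1.

K has 6 vertices, 12 edges, 8 triangles.
rank ∂_0 = 0, rank ∂_1 = 5 ⇒ b_0 = 6 − 0 − 5 = 1; all invariant factors of ∂_1 are 1 so no torsion. So H_0 ≅ Z.
rank ∂_1 = 5, rank ∂_2 = 7 ⇒ b_1 = 12 − 5 − 7 = 0; all invariant factors of ∂_2 are 1 so no torsion. So H_1 ≅ 0.
rank ∂_2 = 7, rank ∂_3 = 0 ⇒ b_2 = 8 − 7 − 0 = 1. So H_2 ≅ Z.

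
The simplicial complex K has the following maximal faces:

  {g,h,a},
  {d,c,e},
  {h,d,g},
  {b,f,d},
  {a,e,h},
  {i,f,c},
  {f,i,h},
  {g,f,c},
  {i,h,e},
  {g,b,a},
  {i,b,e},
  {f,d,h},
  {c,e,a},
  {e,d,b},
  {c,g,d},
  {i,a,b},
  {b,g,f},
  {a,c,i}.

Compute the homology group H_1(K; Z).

H_1 ≅ Z ⊕ Z/2.

Take the total order a < b < c < d < e < f < g < h < i on the vertex set. Then K (dimension 2) consists of the simplices:

  0-simplices (9): a, b, c, d, e, f, g, h, i
  1-simplices (27): ab, ac, ae, ag, ah, ai, bd, be, bf, bg, bi, cd, ce, cf, cg, ci, de, df, dg, dh, eh, ei, fg, fh, fi, gh, hi
  2-simplices (18): abg, abi, ace, aci, aeh, agh, bde, bdf, bei, bfg, cde, cdg, cfg, cfi, dfh, dgh, ehi, fhi

so the chain groups are C_0 ≅ Z^9, C_1 ≅ Z^27, C_2 ≅ Z^18.

∂_1: C_1 → C_0 maps an edge to its endpoints' difference, ∂[p,q] = q − p.
This gives a 9×27 integer matrix of rank 8; reducing to Smith normal form yields diagonal entries (1,1,1,1,1,1,1,1).

∂_2: C_2 → C_1 maps a triangle to the signed sum of its edges. For instance
  ∂dgh = gh − dh + dg,
  ∂ehi = hi − ei + eh.
The resulting 27×18 matrix has rank 18, and its Smith normal form has invariant factors (1,1,1,1,1,1,1,1,1,1,1,1,1,1,1,1,1,2).

From H_k ≅ ker(∂_k) / im(∂_{k+1}) we obtain:

  H_1: rank ker ∂_1 − rank ∂_2 = (27 − 8) − 18 = 1, and ∂_2 has invariant factor 2 > 1, so H_1 ≅ Z ⊕ Z/2.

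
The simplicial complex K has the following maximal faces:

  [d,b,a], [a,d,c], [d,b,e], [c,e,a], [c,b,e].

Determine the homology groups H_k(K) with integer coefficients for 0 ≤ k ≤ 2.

We work with the vertex ordering a < b < c < d < e. The simplices of K, each written with vertices in increasing order, are:

  0-simplices (5): a, b, c, d, e
  1-simplices (10): ab, ac, ad, ae, bc, bd, be, cd, ce, de
  2-simplices (5): abd, acd, ace, bce, bde

so the chain groups are C_0 ≅ Z^5, C_1 ≅ Z^10, C_2 ≅ Z^5.

∂_1: C_1 → C_0 is given by ∂[p,q] = [q] − [p].
This gives a 5×10 integer matrix of rank 4; reducing to Smith normal form yields diagonal entries (1,1,1,1).

∂_2: C_2 → C_1 acts by ∂[p,q,r] = [q,r] − [p,r] + [p,q]. For instance
  ∂ace = ce − ae + ac,
  ∂acd = cd − ad + ac.
The 10×5 boundary matrix has rank 5 and Smith normal form diag(1,1,1,1,1).

From H_k ≅ ker(∂_k) / im(∂_{k+1}) we obtain:

  H_0: rank C_0 − rank ∂_1 = 5 − 4 = 1, and the invariant factors of ∂_1 are all 1, so H_0 ≅ Z.
  H_1: rank ker ∂_1 − rank ∂_2 = (10 − 4) − 5 = 1, and the invariant factors of ∂_2 are all 1, so H_1 ≅ Z.
  H_2: rank ker ∂_2 − rank ∂_3 = (5 − 5) − 0 = 0, and there is no ∂_3, so H_2 ≅ 0.

H_0 = Z,  H_1 = Z,  H_2 = 0.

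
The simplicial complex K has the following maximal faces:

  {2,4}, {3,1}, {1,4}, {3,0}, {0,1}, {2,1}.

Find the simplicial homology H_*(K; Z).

H_0 = Z,  H_1 = Z^2.

Order the vertices as 0 < 1 < 2 < 3 < 4. Listing each simplex with vertices in this order, K has dimension 1 with simplices:

  0-simplices (5): [0], [1], [2], [3], [4]
  1-simplices (6): [0,1], [0,3], [1,2], [1,3], [1,4], [2,4]

Hence C_0 ≅ Z^5, C_1 ≅ Z^6.

The boundary map ∂_1: C_1 → C_0 is given by ∂[p,q] = [q] − [p].
The resulting 5×6 matrix has rank 4, and its Smith normal form has invariant factors (1,1,1,1).

Now H_k = ker ∂_k / im ∂_{k+1}, so:

  H_0: rank C_0 − rank ∂_1 = 5 − 4 = 1, and the invariant factors of ∂_1 are all 1, so H_0 ≅ Z.
  H_1: rank ker ∂_1 − rank ∂_2 = (6 − 4) − 0 = 2, and there is no ∂_2, so H_1 ≅ Z^2.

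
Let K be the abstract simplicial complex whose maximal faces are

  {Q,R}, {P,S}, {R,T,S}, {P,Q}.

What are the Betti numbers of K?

Fix the vertex order P < Q < R < S < T and write every simplex with vertices in increasing order. Then dim K = 2 and the simplices of K are:

  0-simplices (5): P, Q, R, S, T
  1-simplices (6): PQ, PS, QR, RS, RT, ST
  2-simplices (1): RST

Hence C_0 ≅ Z^5, C_1 ≅ Z^6, C_2 ≅ Z^1.

The boundary map ∂_1: C_1 → C_0 maps an edge to its endpoints' difference, ∂[p,q] = q − p. For instance
  ∂ST = T − S.
This gives a 5×6 integer matrix of rank 4; reducing to Smith normal form yields diagonal entries (1,1,1,1).

The boundary map ∂_2: C_2 → C_1 maps a triangle to the signed sum of its edges. For instance
  ∂RST = ST − RT + RS.
The resulting 6×1 matrix has rank 1, and its Smith normal form has invariant factors (1).

Computing H_k = (kernel of ∂_k) / (image of ∂_{k+1}):

  H_0: rank C_0 − rank ∂_1 = 5 − 4 = 1, and the invariant factors of ∂_1 are all 1, so H_0 ≅ Z.
  H_1: rank ker ∂_1 − rank ∂_2 = (6 − 4) − 1 = 1, and the invariant factors of ∂_2 are all 1, so H_1 ≅ Z.
  H_2: rank ker ∂_2 − rank ∂_3 = (1 − 1) − 0 = 0, and there is no ∂_3, so H_2 ≅ 0.

Hence the Betti numbers are b_0 = 1, b_1 = 1, b_2 = 0.

b_0 = 1, b_1 = 1, b_2 = 0.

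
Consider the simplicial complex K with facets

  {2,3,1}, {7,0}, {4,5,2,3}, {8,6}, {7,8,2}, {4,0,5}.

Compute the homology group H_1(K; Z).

H_1 ≅ Z.

K has 9 vertices, 15 edges, 7 triangles, 1 3-simplex.
rank ∂_1 = 8, rank ∂_2 = 6 ⇒ b_1 = 15 − 8 − 6 = 1; all invariant factors of ∂_2 are 1 so no torsion. So H_1 ≅ Z.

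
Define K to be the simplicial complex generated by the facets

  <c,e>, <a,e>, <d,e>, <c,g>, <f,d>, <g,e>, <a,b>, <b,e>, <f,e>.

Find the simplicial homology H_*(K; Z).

K has 7 vertices, 9 edges.
rank ∂_0 = 0, rank ∂_1 = 6 ⇒ b_0 = 7 − 0 − 6 = 1; all invariant factors of ∂_1 are 1 so no torsion. So H_0 ≅ Z.
rank ∂_1 = 6, rank ∂_2 = 0 ⇒ b_1 = 9 − 6 − 0 = 3. So H_1 ≅ Z^3.

H_0 = Z,  H_1 = Z^3.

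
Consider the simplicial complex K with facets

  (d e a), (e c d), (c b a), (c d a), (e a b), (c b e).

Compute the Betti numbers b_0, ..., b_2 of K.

Fix the vertex order a < b < c < d < e and write every simplex with vertices in increasing order. Then dim K = 2 and the simplices of K are:

  0-simplices (5): a, b, c, d, e
  1-simplices (9): ab, ac, ad, ae, bc, be, cd, ce, de
  2-simplices (6): abc, abe, acd, ade, bce, cde

giving chain groups C_0 ≅ Z^5, C_1 ≅ Z^9, C_2 ≅ Z^6.

Boundary ∂_1: C_1 → C_0 maps an edge to its endpoints' difference, ∂[p,q] = q − p. For instance
  ∂cd = d − c.
This gives a 5×9 integer matrix of rank 4; reducing to Smith normal form yields diagonal entries (1,1,1,1).

The boundary map ∂_2: C_2 → C_1 sends each 2-simplex [p,q,r] to [q,r] − [p,r] + [p,q]. For instance
  ∂ade = de − ae + ad,
  ∂acd = cd − ad + ac.
This gives a 9×6 integer matrix of rank 5; reducing to Smith normal form yields diagonal entries (1,1,1,1,1).

Computing H_k = (kernel of ∂_k) / (image of ∂_{k+1}):

  H_0: rank C_0 − rank ∂_1 = 5 − 4 = 1, and the invariant factors of ∂_1 are all 1, so H_0 ≅ Z.
  H_1: rank ker ∂_1 − rank ∂_2 = (9 − 4) − 5 = 0, and the invariant factors of ∂_2 are all 1, so H_1 ≅ 0.
  H_2: rank ker ∂_2 − rank ∂_3 = (6 − 5) − 0 = 1, and there is no ∂_3, so H_2 ≅ Z.

As a check, the Euler characteristic is 5 − 9 + 6 = 2, which agrees with 1 − 0 + 1 = 2.

Hence the Betti numbers are b_0 = 1, b_1 = 0, b_2 = 1.

b_0 = 1, b_1 = 0, b_2 = 1.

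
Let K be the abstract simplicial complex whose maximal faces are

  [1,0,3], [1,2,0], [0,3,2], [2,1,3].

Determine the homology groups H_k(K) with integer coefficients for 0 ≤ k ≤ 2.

H_0 = Z,  H_1 = 0,  H_2 = Z.

Order the vertices as 0 < 1 < 2 < 3. Listing each simplex with vertices in this order, K has dimension 2 with simplices:

  0-simplices (4): [0], [1], [2], [3]
  1-simplices (6): [0,1], [0,2], [0,3], [1,2], [1,3], [2,3]
  2-simplices (4): [0,1,2], [0,1,3], [0,2,3], [1,2,3]

giving chain groups C_0 ≅ Z^4, C_1 ≅ Z^6, C_2 ≅ Z^4.

The boundary map ∂_1: C_1 → C_0 maps an edge to its endpoints' difference, ∂[p,q] = q − p.
As a 4×6 matrix over Z this has rank 3, with invariant factors (1,1,1).

The boundary map ∂_2: C_2 → C_1 sends each 2-simplex [p,q,r] to [q,r] − [p,r] + [p,q]. For instance
  ∂[0,1,3] = [1,3] − [0,3] + [0,1],
  ∂[0,2,3] = [2,3] − [0,3] + [0,2].
The resulting 6×4 matrix has rank 3, and its Smith normal form has invariant factors (1,1,1).

Now H_k = ker ∂_k / im ∂_{k+1}, so:

  H_0: rank C_0 − rank ∂_1 = 4 − 3 = 1, and the invariant factors of ∂_1 are all 1, so H_0 = Z.
  H_1: rank ker ∂_1 − rank ∂_2 = (6 − 3) − 3 = 0, and the invariant factors of ∂_2 are all 1, so H_1 = 0.
  H_2: rank ker ∂_2 − rank ∂_3 = (4 − 3) − 0 = 1, and there is no ∂_3, so H_2 = Z.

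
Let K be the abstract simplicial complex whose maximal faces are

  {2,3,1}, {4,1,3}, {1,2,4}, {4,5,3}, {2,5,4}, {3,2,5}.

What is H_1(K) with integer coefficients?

Take the total order 1 < 2 < 3 < 4 < 5 on the vertex set. Then K (dimension 2) consists of the simplices:

  0-simplices (5): [1], [2], [3], [4], [5]
  1-simplices (9): [1,2], [1,3], [1,4], [2,3], [2,4], [2,5], [3,4], [3,5], [4,5]
  2-simplices (6): [1,2,3], [1,2,4], [1,3,4], [2,3,5], [2,4,5], [3,4,5]

Hence C_0 ≅ Z^5, C_1 ≅ Z^9, C_2 ≅ Z^6.

Boundary ∂_1: C_1 → C_0 sends each edge [p,q] (with p < q) to q − p. For instance
  ∂[4,5] = [5] − [4].
As a 5×9 matrix over Z this has rank 4, with invariant factors (1,1,1,1).

∂_2: C_2 → C_1 acts by ∂[p,q,r] = [q,r] − [p,r] + [p,q]. For instance
  ∂[1,2,4] = [2,4] − [1,4] + [1,2],
  ∂[2,3,5] = [3,5] − [2,5] + [2,3].
As a 9×6 matrix over Z this has rank 5, with invariant factors (1,1,1,1,1).

Computing H_k = (kernel of ∂_k) / (image of ∂_{k+1}):

  H_1: rank ker ∂_1 − rank ∂_2 = (9 − 4) − 5 = 0, and the invariant factors of ∂_2 are all 1, so H_1 ≅ 0.

(K is a triangulation of the 2-sphere S^2.)

H_1 ≅ 0.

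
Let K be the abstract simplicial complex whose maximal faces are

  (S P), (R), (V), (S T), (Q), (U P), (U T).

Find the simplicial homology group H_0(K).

Order the vertices as P < Q < R < S < T < U < V. Listing each simplex with vertices in this order, K has dimension 1 with simplices:

  0-simplices (7): P, Q, R, S, T, U, V
  1-simplices (4): PS, PU, ST, TU

so the chain groups are C_0 ≅ Z^7, C_1 ≅ Z^4.

Boundary ∂_1: C_1 → C_0 sends each edge [p,q] (with p < q) to q − p.
This gives a 7×4 integer matrix of rank 3; reducing to Smith normal form yields diagonal entries (1,1,1).

Computing H_k = (kernel of ∂_k) / (image of ∂_{k+1}):

  H_0: rank C_0 − rank ∂_1 = 7 − 3 = 4, and the invariant factors of ∂_1 are all 1, so H_0 = Z^4.

(K is a triangulation of the disjoint union of a set of 3 points and the circle S^1.)

H_0 ≅ Z^4.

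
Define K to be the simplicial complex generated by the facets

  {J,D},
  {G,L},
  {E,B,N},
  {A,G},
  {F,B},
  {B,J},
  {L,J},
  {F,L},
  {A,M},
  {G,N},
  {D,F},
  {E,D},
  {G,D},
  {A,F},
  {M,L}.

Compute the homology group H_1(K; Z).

Take the total order A < B < D < E < F < G < J < L < M < N on the vertex set. Then K (dimension 2) consists of the simplices:

  0-simplices (10): A, B, D, E, F, G, J, L, M, N
  1-simplices (17): AF, AG, AM, BE, BF, BJ, BN, DE, DF, DG, DJ, EN, FL, GL, GN, JL, LM
  2-simplices (1): BEN

giving chain groups C_0 ≅ Z^10, C_1 ≅ Z^17, C_2 ≅ Z^1.

The boundary map ∂_1: C_1 → C_0 is given by ∂[p,q] = [q] − [p].
The resulting 10×17 matrix has rank 9, and its Smith normal form has invariant factors (1,1,1,1,1,1,1,1,1).

The boundary map ∂_2: C_2 → C_1 sends each 2-simplex [p,q,r] to [q,r] − [p,r] + [p,q]. For instance
  ∂BEN = EN − BN + BE.
This gives a 17×1 integer matrix of rank 1; reducing to Smith normal form yields diagonal entries (1).

From H_k ≅ ker(∂_k) / im(∂_{k+1}) we obtain:

  H_1: rank ker ∂_1 − rank ∂_2 = (17 − 9) − 1 = 7, and the invariant factors of ∂_2 are all 1, so H_1 = Z^7.

H_1 = Z^7.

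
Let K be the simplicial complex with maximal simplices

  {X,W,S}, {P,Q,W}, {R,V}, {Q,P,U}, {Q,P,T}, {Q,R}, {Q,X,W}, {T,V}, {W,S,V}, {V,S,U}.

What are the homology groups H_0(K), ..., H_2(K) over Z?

H_0 ≅ Z,  H_1 ≅ Z^3,  H_2 = 0.

Fix the vertex order P < Q < R < S < T < U < V < W < X and write every simplex with vertices in increasing order. Then dim K = 2 and the simplices of K are:

  0-simplices (9): P, Q, R, S, T, U, V, W, X
  1-simplices (18): PQ, PT, PU, PW, QR, QT, QU, QW, QX, RV, SU, SV, SW, SX, TV, UV, VW, WX
  2-simplices (7): PQT, PQU, PQW, QWX, SUV, SVW, SWX

Hence C_0 ≅ Z^9, C_1 ≅ Z^18, C_2 ≅ Z^7.

Boundary ∂_1: C_1 → C_0 sends each edge [p,q] (with p < q) to q − p. For instance
  ∂RV = V − R.
The resulting 9×18 matrix has rank 8, and its Smith normal form has invariant factors (1,1,1,1,1,1,1,1).

∂_2: C_2 → C_1 maps a triangle to the signed sum of its edges. For instance
  ∂QWX = WX − QX + QW,
  ∂SWX = WX − SX + SW.
This gives a 18×7 integer matrix of rank 7; reducing to Smith normal form yields diagonal entries (1,1,1,1,1,1,1).

Computing H_k = (kernel of ∂_k) / (image of ∂_{k+1}):

  H_0: rank C_0 − rank ∂_1 = 9 − 8 = 1, and the invariant factors of ∂_1 are all 1, so H_0 ≅ Z.
  H_1: rank ker ∂_1 − rank ∂_2 = (18 − 8) − 7 = 3, and the invariant factors of ∂_2 are all 1, so H_1 ≅ Z^3.
  H_2: rank ker ∂_2 − rank ∂_3 = (7 − 7) − 0 = 0, and there is no ∂_3, so H_2 ≅ 0.

As a check, the Euler characteristic is 9 − 18 + 7 = -2, which agrees with 1 − 3 + 0 = -2.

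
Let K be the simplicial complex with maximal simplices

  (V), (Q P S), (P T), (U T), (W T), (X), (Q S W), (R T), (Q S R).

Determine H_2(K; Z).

H_2 ≅ 0.

Take the total order P < Q < R < S < T < U < V < W < X on the vertex set. Then K (dimension 2) consists of the simplices:

  0-simplices (9): P, Q, R, S, T, U, V, W, X
  1-simplices (11): PQ, PS, PT, QR, QS, QW, RS, RT, SW, TU, TW
  2-simplices (3): PQS, QRS, QSW

so the chain groups are C_0 ≅ Z^9, C_1 ≅ Z^11, C_2 ≅ Z^3.

Boundary ∂_1: C_1 → C_0 is given by ∂[p,q] = [q] − [p]. For instance
  ∂TU = U − T.
As a 9×11 matrix over Z this has rank 6, with invariant factors (1,1,1,1,1,1).

∂_2: C_2 → C_1 acts by ∂[p,q,r] = [q,r] − [p,r] + [p,q]. For instance
  ∂QRS = RS − QS + QR,
  ∂QSW = SW − QW + QS.
The resulting 11×3 matrix has rank 3, and its Smith normal form has invariant factors (1,1,1).

From H_k ≅ ker(∂_k) / im(∂_{k+1}) we obtain:

  H_2: rank ker ∂_2 − rank ∂_3 = (3 − 3) − 0 = 0, and there is no ∂_3, so H_2 ≅ 0.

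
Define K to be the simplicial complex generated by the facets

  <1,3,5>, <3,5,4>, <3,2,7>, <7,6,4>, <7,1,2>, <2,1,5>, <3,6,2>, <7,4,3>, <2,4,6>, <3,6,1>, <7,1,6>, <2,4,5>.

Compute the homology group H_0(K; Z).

H_0 = Z.

Order the vertices as 1 < 2 < 3 < 4 < 5 < 6 < 7. Listing each simplex with vertices in this order, K has dimension 2 with simplices:

  0-simplices (7): [1], [2], [3], [4], [5], [6], [7]
  1-simplices (18): [1,2], [1,3], [1,5], [1,6], [1,7], [2,3], [2,4], [2,5], [2,6], [2,7], [3,4], [3,5], [3,6], [3,7], [4,5], [4,6], [4,7], [6,7]
  2-simplices (12): [1,2,5], [1,2,7], [1,3,5], [1,3,6], [1,6,7], [2,3,6], [2,3,7], [2,4,5], [2,4,6], [3,4,5], [3,4,7], [4,6,7]

Hence C_0 ≅ Z^7, C_1 ≅ Z^18, C_2 ≅ Z^12.

Boundary ∂_1: C_1 → C_0 sends each edge [p,q] (with p < q) to q − p.
The 7×18 boundary matrix has rank 6 and Smith normal form diag(1,1,1,1,1,1).

Boundary ∂_2: C_2 → C_1 acts by ∂[p,q,r] = [q,r] − [p,r] + [p,q]. For instance
  ∂[4,6,7] = [6,7] − [4,7] + [4,6],
  ∂[1,3,5] = [3,5] − [1,5] + [1,3].
The 18×12 boundary matrix has rank 12 and Smith normal form diag(1,1,1,1,1,1,1,1,1,1,1,2).

Now H_k = ker ∂_k / im ∂_{k+1}, so:

  H_0: rank C_0 − rank ∂_1 = 7 − 6 = 1, and the invariant factors of ∂_1 are all 1, so H_0 = Z.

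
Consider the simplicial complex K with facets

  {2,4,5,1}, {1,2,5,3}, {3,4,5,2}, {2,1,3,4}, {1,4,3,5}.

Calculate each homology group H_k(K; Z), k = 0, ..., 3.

H_0 = Z,  H_1 = 0,  H_2 = 0,  H_3 = Z.

Take the total order 1 < 2 < 3 < 4 < 5 on the vertex set. Then K (dimension 3) consists of the simplices:

  0-simplices (5): [1], [2], [3], [4], [5]
  1-simplices (10): [1,2], [1,3], [1,4], [1,5], [2,3], [2,4], [2,5], [3,4], [3,5], [4,5]
  2-simplices (10): [1,2,3], [1,2,4], [1,2,5], [1,3,4], [1,3,5], [1,4,5], [2,3,4], [2,3,5], [2,4,5], [3,4,5]
  3-simplices (5): [1,2,3,4], [1,2,3,5], [1,2,4,5], [1,3,4,5], [2,3,4,5]

Hence C_0 ≅ Z^5, C_1 ≅ Z^10, C_2 ≅ Z^10, C_3 ≅ Z^5.

The boundary map ∂_1: C_1 → C_0 sends each edge [p,q] (with p < q) to q − p.
The resulting 5×10 matrix has rank 4, and its Smith normal form has invariant factors (1,1,1,1).

The boundary map ∂_2: C_2 → C_1 acts by ∂[p,q,r] = [q,r] − [p,r] + [p,q]. For instance
  ∂[1,3,5] = [3,5] − [1,5] + [1,3],
  ∂[1,2,4] = [2,4] − [1,4] + [1,2].
As a 10×10 matrix over Z this has rank 6, with invariant factors (1,1,1,1,1,1).

The boundary map ∂_3: C_3 → C_2 sends each 3-simplex σ to the alternating sum Σ_i (−1)^i (σ with its i-th vertex removed). For instance
  ∂[1,3,4,5] = [3,4,5] − [1,4,5] + [1,3,5] − [1,3,4],
  ∂[1,2,3,5] = [2,3,5] − [1,3,5] + [1,2,5] − [1,2,3].
This gives a 10×5 integer matrix of rank 4; reducing to Smith normal form yields diagonal entries (1,1,1,1).

Now H_k = ker ∂_k / im ∂_{k+1}, so:

  H_0: rank C_0 − rank ∂_1 = 5 − 4 = 1, and the invariant factors of ∂_1 are all 1, so H_0 ≅ Z.
  H_1: rank ker ∂_1 − rank ∂_2 = (10 − 4) − 6 = 0, and the invariant factors of ∂_2 are all 1, so H_1 ≅ 0.
  H_2: rank ker ∂_2 − rank ∂_3 = (10 − 6) − 4 = 0, and the invariant factors of ∂_3 are all 1, so H_2 ≅ 0.
  H_3: rank ker ∂_3 − rank ∂_4 = (5 − 4) − 0 = 1, and there is no ∂_4, so H_3 ≅ Z.

As a check, the Euler characteristic is 5 − 10 + 10 − 5 = 0, which agrees with 1 − 0 + 0 − 1 = 0.
(K is a triangulation of the 3-sphere S^3.)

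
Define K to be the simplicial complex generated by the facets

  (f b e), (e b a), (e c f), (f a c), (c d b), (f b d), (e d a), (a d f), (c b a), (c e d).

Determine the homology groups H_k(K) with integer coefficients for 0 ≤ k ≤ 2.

Order the vertices as a < b < c < d < e < f. Listing each simplex with vertices in this order, K has dimension 2 with simplices:

  0-simplices (6): a, b, c, d, e, f
  1-simplices (15): ab, ac, ad, ae, af, bc, bd, be, bf, cd, ce, cf, de, df, ef
  2-simplices (10): abc, abe, acf, ade, adf, bcd, bdf, bef, cde, cef

Hence C_0 ≅ Z^6, C_1 ≅ Z^15, C_2 ≅ Z^10.

∂_1: C_1 → C_0 is given by ∂[p,q] = [q] − [p]. For instance
  ∂cf = f − c.
The 6×15 boundary matrix has rank 5 and Smith normal form diag(1,1,1,1,1).

The boundary map ∂_2: C_2 → C_1 maps a triangle to the signed sum of its edges. For instance
  ∂cde = de − ce + cd,
  ∂ade = de − ae + ad.
This gives a 15×10 integer matrix of rank 10; reducing to Smith normal form yields diagonal entries (1,1,1,1,1,1,1,1,1,2).

Now H_k = ker ∂_k / im ∂_{k+1}, so:

  H_0: rank C_0 − rank ∂_1 = 6 − 5 = 1, and the invariant factors of ∂_1 are all 1, so H_0 ≅ Z.
  H_1: rank ker ∂_1 − rank ∂_2 = (15 − 5) − 10 = 0, and ∂_2 has invariant factor 2 > 1, so H_1 ≅ Z_2.
  H_2: rank ker ∂_2 − rank ∂_3 = (10 − 10) − 0 = 0, and there is no ∂_3, so H_2 ≅ 0.

As a check, the Euler characteristic is 6 − 15 + 10 = 1, which agrees with 1 − 0 + 0 = 1.

H_0 ≅ Z,  H_1 ≅ Z_2,  H_2 = 0.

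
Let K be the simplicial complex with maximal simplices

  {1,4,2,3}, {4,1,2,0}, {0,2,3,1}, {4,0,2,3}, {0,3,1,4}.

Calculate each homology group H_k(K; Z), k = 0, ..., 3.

We work with the vertex ordering 0 < 1 < 2 < 3 < 4. The simplices of K, each written with vertices in increasing order, are:

  0-simplices (5): [0], [1], [2], [3], [4]
  1-simplices (10): [0,1], [0,2], [0,3], [0,4], [1,2], [1,3], [1,4], [2,3], [2,4], [3,4]
  2-simplices (10): [0,1,2], [0,1,3], [0,1,4], [0,2,3], [0,2,4], [0,3,4], [1,2,3], [1,2,4], [1,3,4], [2,3,4]
  3-simplices (5): [0,1,2,3], [0,1,2,4], [0,1,3,4], [0,2,3,4], [1,2,3,4]

so the chain groups are C_0 ≅ Z^5, C_1 ≅ Z^10, C_2 ≅ Z^10, C_3 ≅ Z^5.

Boundary ∂_1: C_1 → C_0 sends each edge [p,q] (with p < q) to q − p. For instance
  ∂[0,4] = [4] − [0].
As a 5×10 matrix over Z this has rank 4, with invariant factors (1,1,1,1).

Boundary ∂_2: C_2 → C_1 sends each 2-simplex [p,q,r] to [q,r] − [p,r] + [p,q]. For instance
  ∂[1,2,4] = [2,4] − [1,4] + [1,2],
  ∂[0,2,3] = [2,3] − [0,3] + [0,2].
As a 10×10 matrix over Z this has rank 6, with invariant factors (1,1,1,1,1,1).

∂_3: C_3 → C_2 sends each 3-simplex σ to the alternating sum Σ_i (−1)^i (σ with its i-th vertex removed). For instance
  ∂[0,2,3,4] = [2,3,4] − [0,3,4] + [0,2,4] − [0,2,3],
  ∂[0,1,2,3] = [1,2,3] − [0,2,3] + [0,1,3] − [0,1,2].
This gives a 10×5 integer matrix of rank 4; reducing to Smith normal form yields diagonal entries (1,1,1,1).

Reading off H_k = ker ∂_k / im ∂_{k+1}:

  H_0: rank C_0 − rank ∂_1 = 5 − 4 = 1, and the invariant factors of ∂_1 are all 1, so H_0 ≅ Z.
  H_1: rank ker ∂_1 − rank ∂_2 = (10 − 4) − 6 = 0, and the invariant factors of ∂_2 are all 1, so H_1 ≅ 0.
  H_2: rank ker ∂_2 − rank ∂_3 = (10 − 6) − 4 = 0, and the invariant factors of ∂_3 are all 1, so H_2 ≅ 0.
  H_3: rank ker ∂_3 − rank ∂_4 = (5 − 4) − 0 = 1, and there is no ∂_4, so H_3 ≅ Z.

As a check, the Euler characteristic is 5 − 10 + 10 − 5 = 0, which agrees with 1 − 0 + 0 − 1 = 0.
(K is a triangulation of the 3-sphere S^3.)

H_0 ≅ Z,  H_1 = 0,  H_2 = 0,  H_3 ≅ Z.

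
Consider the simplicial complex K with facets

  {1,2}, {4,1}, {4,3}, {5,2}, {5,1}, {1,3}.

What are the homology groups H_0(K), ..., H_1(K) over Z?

Take the total order 1 < 2 < 3 < 4 < 5 on the vertex set. Then K (dimension 1) consists of the simplices:

  0-simplices (5): [1], [2], [3], [4], [5]
  1-simplices (6): [1,2], [1,3], [1,4], [1,5], [2,5], [3,4]

Hence C_0 ≅ Z^5, C_1 ≅ Z^6.

Boundary ∂_1: C_1 → C_0 maps an edge to its endpoints' difference, ∂[p,q] = q − p. For instance
  ∂[2,5] = [5] − [2].
As a 5×6 matrix over Z this has rank 4, with invariant factors (1,1,1,1).

From H_k ≅ ker(∂_k) / im(∂_{k+1}) we obtain:

  H_0: rank C_0 − rank ∂_1 = 5 − 4 = 1, and the invariant factors of ∂_1 are all 1, so H_0 ≅ Z.
  H_1: rank ker ∂_1 − rank ∂_2 = (6 − 4) − 0 = 2, and there is no ∂_2, so H_1 ≅ Z^2.

As a check, the Euler characteristic is 5 − 6 = -1, which agrees with 1 − 2 = -1.

H_0 ≅ Z,  H_1 ≅ Z^2.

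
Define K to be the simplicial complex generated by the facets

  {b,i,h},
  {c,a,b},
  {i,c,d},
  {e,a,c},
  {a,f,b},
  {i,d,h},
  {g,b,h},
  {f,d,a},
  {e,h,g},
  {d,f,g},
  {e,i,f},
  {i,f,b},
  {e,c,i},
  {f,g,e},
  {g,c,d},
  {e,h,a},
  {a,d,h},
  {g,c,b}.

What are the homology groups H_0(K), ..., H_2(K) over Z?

Take the total order a < b < c < d < e < f < g < h < i on the vertex set. Then K (dimension 2) consists of the simplices:

  0-simplices (9): a, b, c, d, e, f, g, h, i
  1-simplices (27): ab, ac, ad, ae, af, ah, bc, bf, bg, bh, bi, cd, ce, cg, ci, df, dg, dh, di, ef, eg, eh, ei, fg, fi, gh, hi
  2-simplices (18): abc, abf, ace, adf, adh, aeh, bcg, bfi, bgh, bhi, cdg, cdi, cei, dfg, dhi, efg, efi, egh

so the chain groups are C_0 ≅ Z^9, C_1 ≅ Z^27, C_2 ≅ Z^18.

Boundary ∂_1: C_1 → C_0 maps an edge to its endpoints' difference, ∂[p,q] = q − p.
As a 9×27 matrix over Z this has rank 8, with invariant factors (1,1,1,1,1,1,1,1).

Boundary ∂_2: C_2 → C_1 acts by ∂[p,q,r] = [q,r] − [p,r] + [p,q]. For instance
  ∂cdg = dg − cg + cd,
  ∂bhi = hi − bi + bh.
This gives a 27×18 integer matrix of rank 17; reducing to Smith normal form yields diagonal entries (1,1,1,1,1,1,1,1,1,1,1,1,1,1,1,1,1).

From H_k ≅ ker(∂_k) / im(∂_{k+1}) we obtain:

  H_0: rank C_0 − rank ∂_1 = 9 − 8 = 1, and the invariant factors of ∂_1 are all 1, so H_0 = Z.
  H_1: rank ker ∂_1 − rank ∂_2 = (27 − 8) − 17 = 2, and the invariant factors of ∂_2 are all 1, so H_1 = Z^2.
  H_2: rank ker ∂_2 − rank ∂_3 = (18 − 17) − 0 = 1, and there is no ∂_3, so H_2 = Z.

H_0 = Z,  H_1 = Z^2,  H_2 = Z.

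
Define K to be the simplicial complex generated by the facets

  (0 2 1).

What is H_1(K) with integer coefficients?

H_1 ≅ 0.

K has 3 vertices, 3 edges, 1 triangle.
rank ∂_1 = 2, rank ∂_2 = 1 ⇒ b_1 = 3 − 2 − 1 = 0; all invariant factors of ∂_2 are 1 so no torsion. So H_1 ≅ 0.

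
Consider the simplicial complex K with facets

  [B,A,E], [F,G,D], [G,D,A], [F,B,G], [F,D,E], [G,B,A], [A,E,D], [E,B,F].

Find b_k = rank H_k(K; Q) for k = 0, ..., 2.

Take the total order A < B < D < E < F < G on the vertex set. Then K (dimension 2) consists of the simplices:

  0-simplices (6): A, B, D, E, F, G
  1-simplices (12): AB, AD, AE, AG, BE, BF, BG, DE, DF, DG, EF, FG
  2-simplices (8): ABE, ABG, ADE, ADG, BEF, BFG, DEF, DFG

so the chain groups are C_0 ≅ Z^6, C_1 ≅ Z^12, C_2 ≅ Z^8.

∂_1: C_1 → C_0 is given by ∂[p,q] = [q] − [p]. For instance
  ∂AE = E − A.
The 6×12 boundary matrix has rank 5 and Smith normal form diag(1,1,1,1,1).

The boundary map ∂_2: C_2 → C_1 maps a triangle to the signed sum of its edges. For instance
  ∂BFG = FG − BG + BF,
  ∂DEF = EF − DF + DE.
This gives a 12×8 integer matrix of rank 7; reducing to Smith normal form yields diagonal entries (1,1,1,1,1,1,1).

Reading off H_k = ker ∂_k / im ∂_{k+1}:

  H_0: rank C_0 − rank ∂_1 = 6 − 5 = 1, and the invariant factors of ∂_1 are all 1, so H_0 ≅ Z.
  H_1: rank ker ∂_1 − rank ∂_2 = (12 − 5) − 7 = 0, and the invariant factors of ∂_2 are all 1, so H_1 ≅ 0.
  H_2: rank ker ∂_2 − rank ∂_3 = (8 − 7) − 0 = 1, and there is no ∂_3, so H_2 ≅ Z.

Hence the Betti numbers are b_0 = 1, b_1 = 0, b_2 = 1.

b_0 = 1, b_1 = 0, b_2 = 1.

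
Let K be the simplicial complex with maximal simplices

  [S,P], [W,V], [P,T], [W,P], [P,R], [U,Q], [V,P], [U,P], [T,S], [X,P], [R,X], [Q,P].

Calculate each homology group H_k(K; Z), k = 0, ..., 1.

We work with the vertex ordering P < Q < R < S < T < U < V < W < X. The simplices of K, each written with vertices in increasing order, are:

  0-simplices (9): P, Q, R, S, T, U, V, W, X
  1-simplices (12): PQ, PR, PS, PT, PU, PV, PW, PX, QU, RX, ST, VW

giving chain groups C_0 ≅ Z^9, C_1 ≅ Z^12.

The boundary map ∂_1: C_1 → C_0 maps an edge to its endpoints' difference, ∂[p,q] = q − p. For instance
  ∂PW = W − P.
The 9×12 boundary matrix has rank 8 and Smith normal form diag(1,1,1,1,1,1,1,1).

Computing H_k = (kernel of ∂_k) / (image of ∂_{k+1}):

  H_0: rank C_0 − rank ∂_1 = 9 − 8 = 1, and the invariant factors of ∂_1 are all 1, so H_0 = Z.
  H_1: rank ker ∂_1 − rank ∂_2 = (12 − 8) − 0 = 4, and there is no ∂_2, so H_1 = Z^4.

H_0 = Z,  H_1 = Z^4.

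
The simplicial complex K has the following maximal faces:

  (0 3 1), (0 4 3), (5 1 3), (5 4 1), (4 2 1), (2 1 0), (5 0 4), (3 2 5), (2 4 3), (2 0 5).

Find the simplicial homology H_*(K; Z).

Take the total order 0 < 1 < 2 < 3 < 4 < 5 on the vertex set. Then K (dimension 2) consists of the simplices:

  0-simplices (6): [0], [1], [2], [3], [4], [5]
  1-simplices (15): [0,1], [0,2], [0,3], [0,4], [0,5], [1,2], [1,3], [1,4], [1,5], [2,3], [2,4], [2,5], [3,4], [3,5], [4,5]
  2-simplices (10): [0,1,2], [0,1,3], [0,2,5], [0,3,4], [0,4,5], [1,2,4], [1,3,5], [1,4,5], [2,3,4], [2,3,5]

giving chain groups C_0 ≅ Z^6, C_1 ≅ Z^15, C_2 ≅ Z^10.

Boundary ∂_1: C_1 → C_0 maps an edge to its endpoints' difference, ∂[p,q] = q − p. For instance
  ∂[2,4] = [4] − [2].
As a 6×15 matrix over Z this has rank 5, with invariant factors (1,1,1,1,1).

The boundary map ∂_2: C_2 → C_1 acts by ∂[p,q,r] = [q,r] − [p,r] + [p,q]. For instance
  ∂[0,2,5] = [2,5] − [0,5] + [0,2],
  ∂[1,3,5] = [3,5] − [1,5] + [1,3].
The resulting 15×10 matrix has rank 10, and its Smith normal form has invariant factors (1,1,1,1,1,1,1,1,1,2).

Now H_k = ker ∂_k / im ∂_{k+1}, so:

  H_0: rank C_0 − rank ∂_1 = 6 − 5 = 1, and the invariant factors of ∂_1 are all 1, so H_0 ≅ Z.
  H_1: rank ker ∂_1 − rank ∂_2 = (15 − 5) − 10 = 0, and ∂_2 has invariant factor 2 > 1, so H_1 ≅ Z/2.
  H_2: rank ker ∂_2 − rank ∂_3 = (10 − 10) − 0 = 0, and there is no ∂_3, so H_2 ≅ 0.

H_0 = Z,  H_1 = Z/2,  H_2 = 0.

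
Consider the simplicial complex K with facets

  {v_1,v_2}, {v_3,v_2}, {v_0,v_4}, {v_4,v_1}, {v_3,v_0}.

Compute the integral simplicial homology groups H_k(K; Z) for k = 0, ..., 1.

Order the vertices as v_0 < v_1 < v_2 < v_3 < v_4. Listing each simplex with vertices in this order, K has dimension 1 with simplices:

  0-simplices (5): [v_0], [v_1], [v_2], [v_3], [v_4]
  1-simplices (5): [v_0,v_3], [v_0,v_4], [v_1,v_2], [v_1,v_4], [v_2,v_3]

giving chain groups C_0 ≅ Z^5, C_1 ≅ Z^5.

The boundary map ∂_1: C_1 → C_0 is given by ∂[p,q] = [q] − [p]. For instance
  ∂[v_1,v_2] = [v_2] − [v_1].
The resulting 5×5 matrix has rank 4, and its Smith normal form has invariant factors (1,1,1,1).

Now H_k = ker ∂_k / im ∂_{k+1}, so:

  H_0: rank C_0 − rank ∂_1 = 5 − 4 = 1, and the invariant factors of ∂_1 are all 1, so H_0 = Z.
  H_1: rank ker ∂_1 − rank ∂_2 = (5 − 4) − 0 = 1, and there is no ∂_2, so H_1 = Z.

H_0 = Z,  H_1 = Z.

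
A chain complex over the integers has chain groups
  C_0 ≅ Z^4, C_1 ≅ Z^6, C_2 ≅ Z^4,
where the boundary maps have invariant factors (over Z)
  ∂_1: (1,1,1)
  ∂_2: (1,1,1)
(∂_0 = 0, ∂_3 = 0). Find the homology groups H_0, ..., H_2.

H_0: b_0 = 4 − 0 − 3 = 1; torsion from ∂_1 factors > 1: none. So H_0 = Z.
H_1: b_1 = 6 − 3 − 3 = 0; torsion from ∂_2 factors > 1: none. So H_1 = 0.
H_2: b_2 = 4 − 3 − 0 = 1; torsion from ∂_3 factors > 1: none. So H_2 = Z.

H_0 = Z,  H_1 = 0,  H_2 = Z.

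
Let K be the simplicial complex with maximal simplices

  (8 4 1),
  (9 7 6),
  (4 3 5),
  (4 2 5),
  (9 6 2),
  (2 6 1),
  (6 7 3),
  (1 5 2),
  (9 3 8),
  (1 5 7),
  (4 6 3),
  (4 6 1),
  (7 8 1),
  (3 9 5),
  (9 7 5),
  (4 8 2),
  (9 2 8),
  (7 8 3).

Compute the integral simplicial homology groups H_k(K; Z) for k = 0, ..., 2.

H_0 ≅ Z,  H_1 ≅ Z × Z/2,  H_2 = 0.

Take the total order 1 < 2 < 3 < 4 < 5 < 6 < 7 < 8 < 9 on the vertex set. Then K (dimension 2) consists of the simplices:

  0-simplices (9): [1], [2], [3], [4], [5], [6], [7], [8], [9]
  1-simplices (27): (27 of them)
  2-simplices (18): [1,2,5], [1,2,6], [1,4,6], [1,4,8], [1,5,7], [1,7,8], [2,4,5], [2,4,8], [2,6,9], [2,8,9], [3,4,5], [3,4,6], [3,5,9], [3,6,7], [3,7,8], [3,8,9], [5,7,9], [6,7,9]

so the chain groups are C_0 ≅ Z^9, C_1 ≅ Z^27, C_2 ≅ Z^18.

The boundary map ∂_1: C_1 → C_0 maps an edge to its endpoints' difference, ∂[p,q] = q − p.
This gives a 9×27 integer matrix of rank 8; reducing to Smith normal form yields diagonal entries (1,1,1,1,1,1,1,1).

Boundary ∂_2: C_2 → C_1 acts by ∂[p,q,r] = [q,r] − [p,r] + [p,q]. For instance
  ∂[3,4,5] = [4,5] − [3,5] + [3,4],
  ∂[1,2,5] = [2,5] − [1,5] + [1,2].
This gives a 27×18 integer matrix of rank 18; reducing to Smith normal form yields diagonal entries (1,1,1,1,1,1,1,1,1,1,1,1,1,1,1,1,1,2).

Reading off H_k = ker ∂_k / im ∂_{k+1}:

  H_0: rank C_0 − rank ∂_1 = 9 − 8 = 1, and the invariant factors of ∂_1 are all 1, so H_0 ≅ Z.
  H_1: rank ker ∂_1 − rank ∂_2 = (27 − 8) − 18 = 1, and ∂_2 has invariant factor 2 > 1, so H_1 ≅ Z × Z/2.
  H_2: rank ker ∂_2 − rank ∂_3 = (18 − 18) − 0 = 0, and there is no ∂_3, so H_2 ≅ 0.

(K is a triangulation of the Klein bottle.)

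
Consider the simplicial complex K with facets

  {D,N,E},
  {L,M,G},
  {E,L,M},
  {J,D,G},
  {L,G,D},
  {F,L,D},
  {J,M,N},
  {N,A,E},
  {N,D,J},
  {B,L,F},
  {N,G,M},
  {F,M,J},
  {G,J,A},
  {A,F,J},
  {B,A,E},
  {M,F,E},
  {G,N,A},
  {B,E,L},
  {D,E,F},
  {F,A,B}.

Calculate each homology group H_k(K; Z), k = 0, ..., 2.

H_0 = Z,  H_1 = Z ⊕ Z/2Z,  H_2 = 0.

Order the vertices as A < B < D < E < F < G < J < L < M < N. Listing each simplex with vertices in this order, K has dimension 2 with simplices:

  0-simplices (10): A, B, D, E, F, G, J, L, M, N
  1-simplices (30): AB, AE, AF, AG, AJ, AN, BE, BF, BL, DE, DF, DG, DJ, DL, DN, EF, EL, EM, EN, FJ, FL, FM, GJ, GL, GM, GN, JM, JN, LM, MN
  2-simplices (20): ABE, ABF, AEN, AFJ, AGJ, AGN, BEL, BFL, DEF, DEN, DFL, DGJ, DGL, DJN, EFM, ELM, FJM, GLM, GMN, JMN

giving chain groups C_0 ≅ Z^10, C_1 ≅ Z^30, C_2 ≅ Z^20.

The boundary map ∂_1: C_1 → C_0 is given by ∂[p,q] = [q] − [p].
The 10×30 boundary matrix has rank 9 and Smith normal form diag(1,1,1,1,1,1,1,1,1).

∂_2: C_2 → C_1 acts by ∂[p,q,r] = [q,r] − [p,r] + [p,q]. For instance
  ∂AFJ = FJ − AJ + AF,
  ∂BEL = EL − BL + BE.
The 30×20 boundary matrix has rank 20 and Smith normal form diag(1,1,1,1,1,1,1,1,1,1,1,1,1,1,1,1,1,1,1,2).

Reading off H_k = ker ∂_k / im ∂_{k+1}:

  H_0: rank C_0 − rank ∂_1 = 10 − 9 = 1, and the invariant factors of ∂_1 are all 1, so H_0 = Z.
  H_1: rank ker ∂_1 − rank ∂_2 = (30 − 9) − 20 = 1, and ∂_2 has invariant factor 2 > 1, so H_1 = Z ⊕ Z/2Z.
  H_2: rank ker ∂_2 − rank ∂_3 = (20 − 20) − 0 = 0, and there is no ∂_3, so H_2 = 0.

(K is a triangulation of the Klein bottle.)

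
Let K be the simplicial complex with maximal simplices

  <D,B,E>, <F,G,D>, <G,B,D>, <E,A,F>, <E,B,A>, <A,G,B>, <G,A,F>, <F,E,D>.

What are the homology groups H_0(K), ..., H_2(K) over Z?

We work with the vertex ordering A < B < D < E < F < G. The simplices of K, each written with vertices in increasing order, are:

  0-simplices (6): A, B, D, E, F, G
  1-simplices (12): AB, AE, AF, AG, BD, BE, BG, DE, DF, DG, EF, FG
  2-simplices (8): ABE, ABG, AEF, AFG, BDE, BDG, DEF, DFG

so the chain groups are C_0 ≅ Z^6, C_1 ≅ Z^12, C_2 ≅ Z^8.

The boundary map ∂_1: C_1 → C_0 maps an edge to its endpoints' difference, ∂[p,q] = q − p.
As a 6×12 matrix over Z this has rank 5, with invariant factors (1,1,1,1,1).

The boundary map ∂_2: C_2 → C_1 maps a triangle to the signed sum of its edges. For instance
  ∂ABE = BE − AE + AB,
  ∂ABG = BG − AG + AB.
This gives a 12×8 integer matrix of rank 7; reducing to Smith normal form yields diagonal entries (1,1,1,1,1,1,1).

From H_k ≅ ker(∂_k) / im(∂_{k+1}) we obtain:

  H_0: rank C_0 − rank ∂_1 = 6 − 5 = 1, and the invariant factors of ∂_1 are all 1, so H_0 = Z.
  H_1: rank ker ∂_1 − rank ∂_2 = (12 − 5) − 7 = 0, and the invariant factors of ∂_2 are all 1, so H_1 = 0.
  H_2: rank ker ∂_2 − rank ∂_3 = (8 − 7) − 0 = 1, and there is no ∂_3, so H_2 = Z.

As a check, the Euler characteristic is 6 − 12 + 8 = 2, which agrees with 1 − 0 + 1 = 2.

H_0 ≅ Z,  H_1 = 0,  H_2 ≅ Z.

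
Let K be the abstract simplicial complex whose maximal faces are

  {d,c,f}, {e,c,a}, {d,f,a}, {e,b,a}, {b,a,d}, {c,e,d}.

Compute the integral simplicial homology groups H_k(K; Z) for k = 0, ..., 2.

H_0 ≅ Z,  H_1 ≅ Z,  H_2 = 0.

We work with the vertex ordering a < b < c < d < e < f. The simplices of K, each written with vertices in increasing order, are:

  0-simplices (6): a, b, c, d, e, f
  1-simplices (12): ab, ac, ad, ae, af, bd, be, cd, ce, cf, de, df
  2-simplices (6): abd, abe, ace, adf, cde, cdf

so the chain groups are C_0 ≅ Z^6, C_1 ≅ Z^12, C_2 ≅ Z^6.

∂_1: C_1 → C_0 sends each edge [p,q] (with p < q) to q − p.
The 6×12 boundary matrix has rank 5 and Smith normal form diag(1,1,1,1,1).

∂_2: C_2 → C_1 sends each 2-simplex [p,q,r] to [q,r] − [p,r] + [p,q]. For instance
  ∂ace = ce − ae + ac,
  ∂abe = be − ae + ab.
This gives a 12×6 integer matrix of rank 6; reducing to Smith normal form yields diagonal entries (1,1,1,1,1,1).

Now H_k = ker ∂_k / im ∂_{k+1}, so:

  H_0: rank C_0 − rank ∂_1 = 6 − 5 = 1, and the invariant factors of ∂_1 are all 1, so H_0 ≅ Z.
  H_1: rank ker ∂_1 − rank ∂_2 = (12 − 5) − 6 = 1, and the invariant factors of ∂_2 are all 1, so H_1 ≅ Z.
  H_2: rank ker ∂_2 − rank ∂_3 = (6 − 6) − 0 = 0, and there is no ∂_3, so H_2 ≅ 0.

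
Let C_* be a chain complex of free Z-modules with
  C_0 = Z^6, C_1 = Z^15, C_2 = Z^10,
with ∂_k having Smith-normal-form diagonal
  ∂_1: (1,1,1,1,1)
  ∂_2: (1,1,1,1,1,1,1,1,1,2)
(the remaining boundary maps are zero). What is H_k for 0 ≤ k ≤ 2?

H_0: b_0 = 6 − 0 − 5 = 1; torsion from ∂_1 factors > 1: none. So H_0 = Z.
H_1: b_1 = 15 − 5 − 10 = 0; torsion from ∂_2 factors > 1: [2]. So H_1 = Z/2.
H_2: b_2 = 10 − 10 − 0 = 0; torsion from ∂_3 factors > 1: none. So H_2 = 0.

H_0 = Z,  H_1 = Z/2,  H_2 = 0.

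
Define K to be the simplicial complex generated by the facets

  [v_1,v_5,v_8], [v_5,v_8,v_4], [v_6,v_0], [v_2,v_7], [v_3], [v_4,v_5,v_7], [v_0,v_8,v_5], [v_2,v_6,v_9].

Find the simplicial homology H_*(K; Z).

K has 10 vertices, 14 edges, 5 triangles.
rank ∂_0 = 0, rank ∂_1 = 8 ⇒ b_0 = 10 − 0 − 8 = 2; all invariant factors of ∂_1 are 1 so no torsion. So H_0 = Z^2.
rank ∂_1 = 8, rank ∂_2 = 5 ⇒ b_1 = 14 − 8 − 5 = 1; all invariant factors of ∂_2 are 1 so no torsion. So H_1 = Z.
rank ∂_2 = 5, rank ∂_3 = 0 ⇒ b_2 = 5 − 5 − 0 = 0. So H_2 = 0.

H_0 = Z^2,  H_1 = Z,  H_2 = 0.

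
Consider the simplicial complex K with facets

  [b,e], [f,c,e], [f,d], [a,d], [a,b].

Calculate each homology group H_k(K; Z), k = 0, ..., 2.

H_0 ≅ Z,  H_1 ≅ Z,  H_2 = 0.

K has 6 vertices, 7 edges, 1 triangle.
rank ∂_0 = 0, rank ∂_1 = 5 ⇒ b_0 = 6 − 0 − 5 = 1; all invariant factors of ∂_1 are 1 so no torsion. So H_0 ≅ Z.
rank ∂_1 = 5, rank ∂_2 = 1 ⇒ b_1 = 7 − 5 − 1 = 1; all invariant factors of ∂_2 are 1 so no torsion. So H_1 ≅ Z.
rank ∂_2 = 1, rank ∂_3 = 0 ⇒ b_2 = 1 − 1 − 0 = 0. So H_2 ≅ 0.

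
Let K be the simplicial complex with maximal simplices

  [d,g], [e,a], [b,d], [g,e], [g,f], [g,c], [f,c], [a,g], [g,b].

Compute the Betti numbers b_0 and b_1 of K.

We work with the vertex ordering a < b < c < d < e < f < g. The simplices of K, each written with vertices in increasing order, are:

  0-simplices (7): a, b, c, d, e, f, g
  1-simplices (9): ae, ag, bd, bg, cf, cg, dg, eg, fg

Hence C_0 ≅ Z^7, C_1 ≅ Z^9.

Boundary ∂_1: C_1 → C_0 sends each edge [p,q] (with p < q) to q − p. For instance
  ∂bd = d − b.
As a 7×9 matrix over Z this has rank 6, with invariant factors (1,1,1,1,1,1).

Computing H_k = (kernel of ∂_k) / (image of ∂_{k+1}):

  H_0: rank C_0 − rank ∂_1 = 7 − 6 = 1, and the invariant factors of ∂_1 are all 1, so H_0 = Z.
  H_1: rank ker ∂_1 − rank ∂_2 = (9 − 6) − 0 = 3, and there is no ∂_2, so H_1 = Z^3.

As a check, the Euler characteristic is 7 − 9 = -2, which agrees with 1 − 3 = -2.

Hence the Betti numbers are b_0 = 1, b_1 = 3.

b_0 = 1, b_1 = 3.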